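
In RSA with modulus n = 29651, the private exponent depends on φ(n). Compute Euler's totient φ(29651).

Factor: 29651 = 149 · 199.
φ(29651) = (149−1) · (199−1) = 148 · 198 = 29304.

29304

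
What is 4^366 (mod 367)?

1

4^1 ≡ 4 (mod 367)
4^2 ≡ 4^2 = 16 ≡ 16 (mod 367)
4^4 ≡ 16^2 = 256 ≡ 256 (mod 367)
4^8 ≡ 256^2 = 65536 ≡ 210 (mod 367)
4^16 ≡ 210^2 = 44100 ≡ 60 (mod 367)
4^32 ≡ 60^2 = 3600 ≡ 297 (mod 367)
4^64 ≡ 297^2 = 88209 ≡ 129 (mod 367)
4^128 ≡ 129^2 = 16641 ≡ 126 (mod 367)
4^256 ≡ 126^2 = 15876 ≡ 95 (mod 367)
366 = 256 + 64 + 32 + 8 + 4 + 2 in binary powers of 2.
So 4^366 ≡ 95 · 129 · 297 · 210 · 256 · 16 ≡ 1 (mod 367).
Since the result is 1, base 4 gives no evidence that 367 is composite.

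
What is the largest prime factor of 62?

31

62 = 2 · 31
31 is prime.
So 62 = 2 · 31; the largest prime factor is 31.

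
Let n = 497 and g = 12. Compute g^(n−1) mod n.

79

12^1 ≡ 12 (mod 497)
12^2 ≡ 12^2 = 144 ≡ 144 (mod 497)
12^4 ≡ 144^2 = 20736 ≡ 359 (mod 497)
12^8 ≡ 359^2 = 128881 ≡ 158 (mod 497)
12^16 ≡ 158^2 = 24964 ≡ 114 (mod 497)
12^32 ≡ 114^2 = 12996 ≡ 74 (mod 497)
12^64 ≡ 74^2 = 5476 ≡ 9 (mod 497)
12^128 ≡ 9^2 = 81 ≡ 81 (mod 497)
12^256 ≡ 81^2 = 6561 ≡ 100 (mod 497)
496 = 256 + 128 + 64 + 32 + 16 in binary powers of 2.
So 12^496 ≡ 100 · 81 · 9 · 74 · 114 ≡ 79 (mod 497).
Since 79 ≠ 1, base 12 is a Fermat witness: 497 is composite.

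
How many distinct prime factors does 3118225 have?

5

3118225 = 5^2 · 124729
124729 = 11 · 11339
11339 = 17 · 667
667 = 23 · 29
3118225 = 5^2 · 11 · 17 · 23 · 29, which has 5 distinct prime factors.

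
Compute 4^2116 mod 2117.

1756

4^1 ≡ 4 (mod 2117)
4^2 ≡ 4^2 = 16 ≡ 16 (mod 2117)
4^4 ≡ 16^2 = 256 ≡ 256 (mod 2117)
4^8 ≡ 256^2 = 65536 ≡ 2026 (mod 2117)
4^16 ≡ 2026^2 = 4104676 ≡ 1930 (mod 2117)
4^32 ≡ 1930^2 = 3724900 ≡ 1097 (mod 2117)
4^64 ≡ 1097^2 = 1203409 ≡ 953 (mod 2117)
4^128 ≡ 953^2 = 908209 ≡ 16 (mod 2117)
4^256 ≡ 16^2 = 256 ≡ 256 (mod 2117)
4^512 ≡ 256^2 = 65536 ≡ 2026 (mod 2117)
4^1024 ≡ 2026^2 = 4104676 ≡ 1930 (mod 2117)
4^2048 ≡ 1930^2 = 3724900 ≡ 1097 (mod 2117)
2116 = 2048 + 64 + 4 in binary powers of 2.
So 4^2116 ≡ 1097 · 953 · 256 ≡ 1756 (mod 2117).
Since 1756 ≠ 1, base 4 is a Fermat witness: 2117 is composite.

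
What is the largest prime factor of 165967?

165967 = 29 · 5723
5723 = 59 · 97
97 is prime.
So 165967 = 29 · 59 · 97; the largest prime factor is 97.

97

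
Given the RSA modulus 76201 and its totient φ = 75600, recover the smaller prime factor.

181

φ(n) = (p−1)(q−1) = n − (p+q) + 1, so p + q = 76201 − 75600 + 1 = 602.
p and q are the roots of t² − 602t + 76201 = 0.
Discriminant: 602² − 4·76201 = 362404 − 304804 = 57600; √57600 = 240.
q = (602 − 240)/2 = 181, p = (602 + 240)/2 = 421.
Check: 181 · 421 = 76201.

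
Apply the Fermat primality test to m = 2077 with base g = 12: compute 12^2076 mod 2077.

12^1 ≡ 12 (mod 2077)
12^2 ≡ 12^2 = 144 ≡ 144 (mod 2077)
12^4 ≡ 144^2 = 20736 ≡ 2043 (mod 2077)
12^8 ≡ 2043^2 = 4173849 ≡ 1156 (mod 2077)
12^16 ≡ 1156^2 = 1336336 ≡ 825 (mod 2077)
12^32 ≡ 825^2 = 680625 ≡ 1446 (mod 2077)
12^64 ≡ 1446^2 = 2090916 ≡ 1454 (mod 2077)
12^128 ≡ 1454^2 = 2114116 ≡ 1807 (mod 2077)
12^256 ≡ 1807^2 = 3265249 ≡ 205 (mod 2077)
12^512 ≡ 205^2 = 42025 ≡ 485 (mod 2077)
12^1024 ≡ 485^2 = 235225 ≡ 524 (mod 2077)
12^2048 ≡ 524^2 = 274576 ≡ 412 (mod 2077)
2076 = 2048 + 16 + 8 + 4 in binary powers of 2.
So 12^2076 ≡ 412 · 825 · 1156 · 2043 ≡ 560 (mod 2077).
Since 560 ≠ 1, base 12 is a Fermat witness: 2077 is composite.

560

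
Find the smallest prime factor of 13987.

13987 is odd.
Digit sum 28, not divisible by 3.
Ends in 7: not divisible by 5.
7: 13987 = 7·1998 + 1
11: 13987 = 11·1271 + 6
13: 13987 = 13·1075 + 12
17: 13987 = 17·822 + 13
19: 13987 = 19·736 + 3
23: 13987 = 23·608 + 3
29: 13987 = 29·482 + 9
31: 13987 = 31·451 + 6
37: 13987 = 37·378 + 1
41: 13987 = 41·341 + 6
43: 13987 = 43·325 + 12
47: 13987 = 47·297 + 28
53: 13987 = 53·263 + 48
59: 13987 = 59·237 + 4
61: 13987 = 61·229 + 18
67: 13987 = 67·208 + 51
71: 13987 = 71·197

71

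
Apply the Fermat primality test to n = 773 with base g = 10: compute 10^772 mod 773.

10^1 ≡ 10 (mod 773)
10^2 ≡ 10^2 = 100 ≡ 100 (mod 773)
10^4 ≡ 100^2 = 10000 ≡ 724 (mod 773)
10^8 ≡ 724^2 = 524176 ≡ 82 (mod 773)
10^16 ≡ 82^2 = 6724 ≡ 540 (mod 773)
10^32 ≡ 540^2 = 291600 ≡ 179 (mod 773)
10^64 ≡ 179^2 = 32041 ≡ 348 (mod 773)
10^128 ≡ 348^2 = 121104 ≡ 516 (mod 773)
10^256 ≡ 516^2 = 266256 ≡ 344 (mod 773)
10^512 ≡ 344^2 = 118336 ≡ 67 (mod 773)
772 = 512 + 256 + 4 in binary powers of 2.
So 10^772 ≡ 67 · 344 · 724 ≡ 1 (mod 773).
Since the result is 1, base 10 gives no evidence that 773 is composite.

1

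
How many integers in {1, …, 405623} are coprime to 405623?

384160

Factor: 405623 = 29 · 71 · 197.
φ(405623) = (29−1) · (71−1) · (197−1) = 28 · 70 · 196 = 384160.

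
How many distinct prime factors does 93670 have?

5

93670 = 2 · 46835
46835 = 5 · 9367
9367 = 17 · 551
551 = 19 · 29
93670 = 2 · 5 · 17 · 19 · 29, which has 5 distinct prime factors.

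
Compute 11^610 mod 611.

335

11^1 ≡ 11 (mod 611)
11^2 ≡ 11^2 = 121 ≡ 121 (mod 611)
11^4 ≡ 121^2 = 14641 ≡ 588 (mod 611)
11^8 ≡ 588^2 = 345744 ≡ 529 (mod 611)
11^16 ≡ 529^2 = 279841 ≡ 3 (mod 611)
11^32 ≡ 3^2 = 9 ≡ 9 (mod 611)
11^64 ≡ 9^2 = 81 ≡ 81 (mod 611)
11^128 ≡ 81^2 = 6561 ≡ 451 (mod 611)
11^256 ≡ 451^2 = 203401 ≡ 549 (mod 611)
11^512 ≡ 549^2 = 301401 ≡ 178 (mod 611)
610 = 512 + 64 + 32 + 2 in binary powers of 2.
So 11^610 ≡ 178 · 81 · 9 · 121 ≡ 335 (mod 611).
Since 335 ≠ 1, base 11 is a Fermat witness: 611 is composite.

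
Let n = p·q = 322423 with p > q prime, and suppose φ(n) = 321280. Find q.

φ(n) = (p−1)(q−1) = n − (p+q) + 1, so p + q = 322423 − 321280 + 1 = 1144.
p and q are the roots of t² − 1144t + 322423 = 0.
Discriminant: 1144² − 4·322423 = 1308736 − 1289692 = 19044; √19044 = 138.
q = (1144 − 138)/2 = 503, p = (1144 + 138)/2 = 641.
Check: 503 · 641 = 322423.

503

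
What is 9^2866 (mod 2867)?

619

9^1 ≡ 9 (mod 2867)
9^2 ≡ 9^2 = 81 ≡ 81 (mod 2867)
9^4 ≡ 81^2 = 6561 ≡ 827 (mod 2867)
9^8 ≡ 827^2 = 683929 ≡ 1583 (mod 2867)
9^16 ≡ 1583^2 = 2505889 ≡ 131 (mod 2867)
9^32 ≡ 131^2 = 17161 ≡ 2826 (mod 2867)
9^64 ≡ 2826^2 = 7986276 ≡ 1681 (mod 2867)
9^128 ≡ 1681^2 = 2825761 ≡ 1766 (mod 2867)
9^256 ≡ 1766^2 = 3118756 ≡ 2327 (mod 2867)
9^512 ≡ 2327^2 = 5414929 ≡ 2033 (mod 2867)
9^1024 ≡ 2033^2 = 4133089 ≡ 1742 (mod 2867)
9^2048 ≡ 1742^2 = 3034564 ≡ 1278 (mod 2867)
2866 = 2048 + 512 + 256 + 32 + 16 + 2 in binary powers of 2.
So 9^2866 ≡ 1278 · 2033 · 2327 · 2826 · 131 · 81 ≡ 619 (mod 2867).
Since 619 ≠ 1, base 9 is a Fermat witness: 2867 is composite.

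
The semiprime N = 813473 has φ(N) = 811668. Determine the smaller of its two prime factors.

859

φ(n) = (p−1)(q−1) = n − (p+q) + 1, so p + q = 813473 − 811668 + 1 = 1806.
p and q are the roots of t² − 1806t + 813473 = 0.
Discriminant: 1806² − 4·813473 = 3261636 − 3253892 = 7744; √7744 = 88.
q = (1806 − 88)/2 = 859, p = (1806 + 88)/2 = 947.
Check: 859 · 947 = 813473.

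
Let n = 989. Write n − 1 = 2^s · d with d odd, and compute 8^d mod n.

989 − 1 = 988 = 2^2 · 247, so d = 247.
8^1 ≡ 8 (mod 989)
8^2 ≡ 8^2 = 64 ≡ 64 (mod 989)
8^4 ≡ 64^2 = 4096 ≡ 140 (mod 989)
8^8 ≡ 140^2 = 19600 ≡ 809 (mod 989)
8^16 ≡ 809^2 = 654481 ≡ 752 (mod 989)
8^32 ≡ 752^2 = 565504 ≡ 785 (mod 989)
8^64 ≡ 785^2 = 616225 ≡ 78 (mod 989)
8^128 ≡ 78^2 = 6084 ≡ 150 (mod 989)
247 = 128 + 64 + 32 + 16 + 4 + 2 + 1 in binary powers of 2.
So 8^247 ≡ 150 · 78 · 785 · 752 · 140 · 64 · 8 ≡ 108 (mod 989).
Squaring chain: 108 → 785; never reaches −1, so base 8 is a Miller–Rabin witness that 989 is composite.

108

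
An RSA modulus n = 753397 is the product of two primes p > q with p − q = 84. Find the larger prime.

911

Since p = q + 84, we have 753397 = q(q + 84), so q² + 84q − 753397 = 0.
Discriminant: 84² + 4·753397 = 7056 + 3013588 = 3020644; √3020644 = 1738.
q = (−84 + 1738)/2 = 827, and p = q + 84 = 911.
Check: 827 · 911 = 753397.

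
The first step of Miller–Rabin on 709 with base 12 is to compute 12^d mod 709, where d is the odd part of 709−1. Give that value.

709 − 1 = 708 = 2^2 · 177, so d = 177.
12^1 ≡ 12 (mod 709)
12^2 ≡ 12^2 = 144 ≡ 144 (mod 709)
12^4 ≡ 144^2 = 20736 ≡ 175 (mod 709)
12^8 ≡ 175^2 = 30625 ≡ 138 (mod 709)
12^16 ≡ 138^2 = 19044 ≡ 610 (mod 709)
12^32 ≡ 610^2 = 372100 ≡ 584 (mod 709)
12^64 ≡ 584^2 = 341056 ≡ 27 (mod 709)
12^128 ≡ 27^2 = 729 ≡ 20 (mod 709)
177 = 128 + 32 + 16 + 1 in binary powers of 2.
So 12^177 ≡ 20 · 584 · 610 · 12 ≡ 708 (mod 709).
Since 12^d ≡ 708 (mod 709), base 12 does not prove 709 composite.

708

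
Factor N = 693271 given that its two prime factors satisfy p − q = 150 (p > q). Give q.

761

Since p = q + 150, we have 693271 = q(q + 150), so q² + 150q − 693271 = 0.
Discriminant: 150² + 4·693271 = 22500 + 2773084 = 2795584; √2795584 = 1672.
q = (−150 + 1672)/2 = 761, and p = q + 150 = 911.
Check: 761 · 911 = 693271.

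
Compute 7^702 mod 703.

1

7^1 ≡ 7 (mod 703)
7^2 ≡ 7^2 = 49 ≡ 49 (mod 703)
7^4 ≡ 49^2 = 2401 ≡ 292 (mod 703)
7^8 ≡ 292^2 = 85264 ≡ 201 (mod 703)
7^16 ≡ 201^2 = 40401 ≡ 330 (mod 703)
7^32 ≡ 330^2 = 108900 ≡ 638 (mod 703)
7^64 ≡ 638^2 = 407044 ≡ 7 (mod 703)
7^128 ≡ 7^2 = 49 ≡ 49 (mod 703)
7^256 ≡ 49^2 = 2401 ≡ 292 (mod 703)
7^512 ≡ 292^2 = 85264 ≡ 201 (mod 703)
702 = 512 + 128 + 32 + 16 + 8 + 4 + 2 in binary powers of 2.
So 7^702 ≡ 201 · 49 · 638 · 330 · 201 · 292 · 49 ≡ 1 (mod 703).
Since the result is 1, base 7 gives no evidence that 703 is composite.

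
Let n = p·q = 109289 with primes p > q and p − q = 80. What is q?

293

Since p = q + 80, we have 109289 = q(q + 80), so q² + 80q − 109289 = 0.
Discriminant: 80² + 4·109289 = 6400 + 437156 = 443556; √443556 = 666.
q = (−80 + 666)/2 = 293, and p = q + 80 = 373.
Check: 293 · 373 = 109289.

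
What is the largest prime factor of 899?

31

899 = 29 · 31
31 is prime.
So 899 = 29 · 31; the largest prime factor is 31.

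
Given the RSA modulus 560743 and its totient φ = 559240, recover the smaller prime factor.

φ(n) = (p−1)(q−1) = n − (p+q) + 1, so p + q = 560743 − 559240 + 1 = 1504.
p and q are the roots of t² − 1504t + 560743 = 0.
Discriminant: 1504² − 4·560743 = 2262016 − 2242972 = 19044; √19044 = 138.
q = (1504 − 138)/2 = 683, p = (1504 + 138)/2 = 821.
Check: 683 · 821 = 560743.

683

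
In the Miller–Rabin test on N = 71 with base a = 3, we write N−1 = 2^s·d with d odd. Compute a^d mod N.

1

71 − 1 = 70 = 2^1 · 35, so d = 35.
3^1 ≡ 3 (mod 71)
3^2 ≡ 3^2 = 9 ≡ 9 (mod 71)
3^4 ≡ 9^2 = 81 ≡ 10 (mod 71)
3^8 ≡ 10^2 = 100 ≡ 29 (mod 71)
3^16 ≡ 29^2 = 841 ≡ 60 (mod 71)
3^32 ≡ 60^2 = 3600 ≡ 50 (mod 71)
35 = 32 + 2 + 1 in binary powers of 2.
So 3^35 ≡ 50 · 9 · 3 ≡ 1 (mod 71).
Since 3^d ≡ 1 (mod 71), base 3 does not prove 71 composite.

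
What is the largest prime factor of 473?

43

473 = 11 · 43
43 is prime.
So 473 = 11 · 43; the largest prime factor is 43.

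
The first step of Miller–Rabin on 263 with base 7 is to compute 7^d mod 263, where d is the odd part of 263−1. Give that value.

262

263 − 1 = 262 = 2^1 · 131, so d = 131.
7^1 ≡ 7 (mod 263)
7^2 ≡ 7^2 = 49 ≡ 49 (mod 263)
7^4 ≡ 49^2 = 2401 ≡ 34 (mod 263)
7^8 ≡ 34^2 = 1156 ≡ 104 (mod 263)
7^16 ≡ 104^2 = 10816 ≡ 33 (mod 263)
7^32 ≡ 33^2 = 1089 ≡ 37 (mod 263)
7^64 ≡ 37^2 = 1369 ≡ 54 (mod 263)
7^128 ≡ 54^2 = 2916 ≡ 23 (mod 263)
131 = 128 + 2 + 1 in binary powers of 2.
So 7^131 ≡ 23 · 49 · 7 ≡ 262 (mod 263).
Since 7^d ≡ 262 (mod 263), base 7 does not prove 263 composite.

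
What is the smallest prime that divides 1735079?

41

1735079 is odd.
Digit sum 32, not divisible by 3.
Ends in 9: not divisible by 5.
7: 1735079 = 7·247868 + 3
11: 1735079 = 11·157734 + 5
13: 1735079 = 13·133467 + 8
17: 1735079 = 17·102063 + 8
19: 1735079 = 19·91319 + 18
23: 1735079 = 23·75438 + 5
29: 1735079 = 29·59830 + 9
31: 1735079 = 31·55970 + 9
37: 1735079 = 37·46894 + 1
41: 1735079 = 41·42319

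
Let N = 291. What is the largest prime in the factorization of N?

97

291 = 3 · 97
97 is prime.
So 291 = 3 · 97; the largest prime factor is 97.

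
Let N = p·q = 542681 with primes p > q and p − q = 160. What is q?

661

Since p = q + 160, we have 542681 = q(q + 160), so q² + 160q − 542681 = 0.
Discriminant: 160² + 4·542681 = 25600 + 2170724 = 2196324; √2196324 = 1482.
q = (−160 + 1482)/2 = 661, and p = q + 160 = 821.
Check: 661 · 821 = 542681.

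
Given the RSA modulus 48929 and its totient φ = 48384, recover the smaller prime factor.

113

φ(n) = (p−1)(q−1) = n − (p+q) + 1, so p + q = 48929 − 48384 + 1 = 546.
p and q are the roots of t² − 546t + 48929 = 0.
Discriminant: 546² − 4·48929 = 298116 − 195716 = 102400; √102400 = 320.
q = (546 − 320)/2 = 113, p = (546 + 320)/2 = 433.
Check: 113 · 433 = 48929.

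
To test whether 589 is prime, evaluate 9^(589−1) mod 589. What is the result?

9^1 ≡ 9 (mod 589)
9^2 ≡ 9^2 = 81 ≡ 81 (mod 589)
9^4 ≡ 81^2 = 6561 ≡ 82 (mod 589)
9^8 ≡ 82^2 = 6724 ≡ 245 (mod 589)
9^16 ≡ 245^2 = 60025 ≡ 536 (mod 589)
9^32 ≡ 536^2 = 287296 ≡ 453 (mod 589)
9^64 ≡ 453^2 = 205209 ≡ 237 (mod 589)
9^128 ≡ 237^2 = 56169 ≡ 214 (mod 589)
9^256 ≡ 214^2 = 45796 ≡ 443 (mod 589)
9^512 ≡ 443^2 = 196249 ≡ 112 (mod 589)
588 = 512 + 64 + 8 + 4 in binary powers of 2.
So 9^588 ≡ 112 · 237 · 245 · 82 ≡ 140 (mod 589).
Since 140 ≠ 1, base 9 is a Fermat witness: 589 is composite.

140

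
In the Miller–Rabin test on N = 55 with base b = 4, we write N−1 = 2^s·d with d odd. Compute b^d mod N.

55 − 1 = 54 = 2^1 · 27, so d = 27.
4^1 ≡ 4 (mod 55)
4^2 ≡ 4^2 = 16 ≡ 16 (mod 55)
4^4 ≡ 16^2 = 256 ≡ 36 (mod 55)
4^8 ≡ 36^2 = 1296 ≡ 31 (mod 55)
4^16 ≡ 31^2 = 961 ≡ 26 (mod 55)
27 = 16 + 8 + 2 + 1 in binary powers of 2.
So 4^27 ≡ 26 · 31 · 16 · 4 ≡ 49 (mod 55).
Squaring chain: 49; never reaches −1, so base 4 is a Miller–Rabin witness that 55 is composite.

49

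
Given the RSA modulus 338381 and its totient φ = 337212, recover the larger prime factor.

φ(n) = (p−1)(q−1) = n − (p+q) + 1, so p + q = 338381 − 337212 + 1 = 1170.
p and q are the roots of t² − 1170t + 338381 = 0.
Discriminant: 1170² − 4·338381 = 1368900 − 1353524 = 15376; √15376 = 124.
q = (1170 − 124)/2 = 523, p = (1170 + 124)/2 = 647.
Check: 523 · 647 = 338381.

647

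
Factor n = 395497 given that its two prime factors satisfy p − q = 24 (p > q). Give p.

Since p = q + 24, we have 395497 = q(q + 24), so q² + 24q − 395497 = 0.
Discriminant: 24² + 4·395497 = 576 + 1581988 = 1582564; √1582564 = 1258.
q = (−24 + 1258)/2 = 617, and p = q + 24 = 641.
Check: 617 · 641 = 395497.

641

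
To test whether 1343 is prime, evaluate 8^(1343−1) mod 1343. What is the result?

8^1 ≡ 8 (mod 1343)
8^2 ≡ 8^2 = 64 ≡ 64 (mod 1343)
8^4 ≡ 64^2 = 4096 ≡ 67 (mod 1343)
8^8 ≡ 67^2 = 4489 ≡ 460 (mod 1343)
8^16 ≡ 460^2 = 211600 ≡ 749 (mod 1343)
8^32 ≡ 749^2 = 561001 ≡ 970 (mod 1343)
8^64 ≡ 970^2 = 940900 ≡ 800 (mod 1343)
8^128 ≡ 800^2 = 640000 ≡ 732 (mod 1343)
8^256 ≡ 732^2 = 535824 ≡ 1310 (mod 1343)
8^512 ≡ 1310^2 = 1716100 ≡ 1089 (mod 1343)
8^1024 ≡ 1089^2 = 1185921 ≡ 52 (mod 1343)
1342 = 1024 + 256 + 32 + 16 + 8 + 4 + 2 in binary powers of 2.
So 8^1342 ≡ 52 · 1310 · 970 · 749 · 460 · 67 · 64 ≡ 38 (mod 1343).
Since 38 ≠ 1, base 8 is a Fermat witness: 1343 is composite.

38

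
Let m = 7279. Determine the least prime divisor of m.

7279 is odd.
Digit sum 25, not divisible by 3.
Ends in 9: not divisible by 5.
7: 7279 = 7·1039 + 6
11: 7279 = 11·661 + 8
13: 7279 = 13·559 + 12
17: 7279 = 17·428 + 3
19: 7279 = 19·383 + 2
23: 7279 = 23·316 + 11
29: 7279 = 29·251

29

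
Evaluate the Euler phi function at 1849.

Factor: 1849 = 43^2.
φ(1849) = 43^1·(43−1) = 1806.

1806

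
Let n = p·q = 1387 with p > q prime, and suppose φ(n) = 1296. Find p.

φ(n) = (p−1)(q−1) = n − (p+q) + 1, so p + q = 1387 − 1296 + 1 = 92.
p and q are the roots of t² − 92t + 1387 = 0.
Discriminant: 92² − 4·1387 = 8464 − 5548 = 2916; √2916 = 54.
q = (92 − 54)/2 = 19, p = (92 + 54)/2 = 73.
Check: 19 · 73 = 1387.

73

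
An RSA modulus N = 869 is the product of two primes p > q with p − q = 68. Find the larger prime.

Since p = q + 68, we have 869 = q(q + 68), so q² + 68q − 869 = 0.
Discriminant: 68² + 4·869 = 4624 + 3476 = 8100; √8100 = 90.
q = (−68 + 90)/2 = 11, and p = q + 68 = 79.
Check: 11 · 79 = 869.

79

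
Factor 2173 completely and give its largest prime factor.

53

2173 = 41 · 53
53 is prime.
So 2173 = 41 · 53; the largest prime factor is 53.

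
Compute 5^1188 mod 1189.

674

5^1 ≡ 5 (mod 1189)
5^2 ≡ 5^2 = 25 ≡ 25 (mod 1189)
5^4 ≡ 25^2 = 625 ≡ 625 (mod 1189)
5^8 ≡ 625^2 = 390625 ≡ 633 (mod 1189)
5^16 ≡ 633^2 = 400689 ≡ 1185 (mod 1189)
5^32 ≡ 1185^2 = 1404225 ≡ 16 (mod 1189)
5^64 ≡ 16^2 = 256 ≡ 256 (mod 1189)
5^128 ≡ 256^2 = 65536 ≡ 141 (mod 1189)
5^256 ≡ 141^2 = 19881 ≡ 857 (mod 1189)
5^512 ≡ 857^2 = 734449 ≡ 836 (mod 1189)
5^1024 ≡ 836^2 = 698896 ≡ 953 (mod 1189)
1188 = 1024 + 128 + 32 + 4 in binary powers of 2.
So 5^1188 ≡ 953 · 141 · 16 · 625 ≡ 674 (mod 1189).
Since 674 ≠ 1, base 5 is a Fermat witness: 1189 is composite.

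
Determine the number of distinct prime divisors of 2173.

2173 = 41 · 53
2173 = 41 · 53, which has 2 distinct prime factors.

2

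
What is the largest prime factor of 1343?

1343 = 17 · 79
79 is prime.
So 1343 = 17 · 79; the largest prime factor is 79.

79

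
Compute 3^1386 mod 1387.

3^1 ≡ 3 (mod 1387)
3^2 ≡ 3^2 = 9 ≡ 9 (mod 1387)
3^4 ≡ 9^2 = 81 ≡ 81 (mod 1387)
3^8 ≡ 81^2 = 6561 ≡ 1013 (mod 1387)
3^16 ≡ 1013^2 = 1026169 ≡ 1176 (mod 1387)
3^32 ≡ 1176^2 = 1382976 ≡ 137 (mod 1387)
3^64 ≡ 137^2 = 18769 ≡ 738 (mod 1387)
3^128 ≡ 738^2 = 544644 ≡ 940 (mod 1387)
3^256 ≡ 940^2 = 883600 ≡ 81 (mod 1387)
3^512 ≡ 81^2 = 6561 ≡ 1013 (mod 1387)
3^1024 ≡ 1013^2 = 1026169 ≡ 1176 (mod 1387)
1386 = 1024 + 256 + 64 + 32 + 8 + 2 in binary powers of 2.
So 3^1386 ≡ 1176 · 81 · 738 · 137 · 1013 · 9 ≡ 875 (mod 1387).
Since 875 ≠ 1, base 3 is a Fermat witness: 1387 is composite.

875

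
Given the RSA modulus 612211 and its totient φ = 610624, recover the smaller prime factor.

659

φ(n) = (p−1)(q−1) = n − (p+q) + 1, so p + q = 612211 − 610624 + 1 = 1588.
p and q are the roots of t² − 1588t + 612211 = 0.
Discriminant: 1588² − 4·612211 = 2521744 − 2448844 = 72900; √72900 = 270.
q = (1588 − 270)/2 = 659, p = (1588 + 270)/2 = 929.
Check: 659 · 929 = 612211.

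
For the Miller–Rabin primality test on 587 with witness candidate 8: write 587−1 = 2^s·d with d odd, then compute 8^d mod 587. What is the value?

586

587 − 1 = 586 = 2^1 · 293, so d = 293.
8^1 ≡ 8 (mod 587)
8^2 ≡ 8^2 = 64 ≡ 64 (mod 587)
8^4 ≡ 64^2 = 4096 ≡ 574 (mod 587)
8^8 ≡ 574^2 = 329476 ≡ 169 (mod 587)
8^16 ≡ 169^2 = 28561 ≡ 385 (mod 587)
8^32 ≡ 385^2 = 148225 ≡ 301 (mod 587)
8^64 ≡ 301^2 = 90601 ≡ 203 (mod 587)
8^128 ≡ 203^2 = 41209 ≡ 119 (mod 587)
8^256 ≡ 119^2 = 14161 ≡ 73 (mod 587)
293 = 256 + 32 + 4 + 1 in binary powers of 2.
So 8^293 ≡ 73 · 301 · 574 · 8 ≡ 586 (mod 587).
Since 8^d ≡ 586 (mod 587), base 8 does not prove 587 composite.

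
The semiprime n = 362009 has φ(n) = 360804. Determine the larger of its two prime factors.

φ(n) = (p−1)(q−1) = n − (p+q) + 1, so p + q = 362009 − 360804 + 1 = 1206.
p and q are the roots of t² − 1206t + 362009 = 0.
Discriminant: 1206² − 4·362009 = 1454436 − 1448036 = 6400; √6400 = 80.
q = (1206 − 80)/2 = 563, p = (1206 + 80)/2 = 643.
Check: 563 · 643 = 362009.

643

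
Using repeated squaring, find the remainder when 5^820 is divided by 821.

5^1 ≡ 5 (mod 821)
5^2 ≡ 5^2 = 25 ≡ 25 (mod 821)
5^4 ≡ 25^2 = 625 ≡ 625 (mod 821)
5^8 ≡ 625^2 = 390625 ≡ 650 (mod 821)
5^16 ≡ 650^2 = 422500 ≡ 506 (mod 821)
5^32 ≡ 506^2 = 256036 ≡ 705 (mod 821)
5^64 ≡ 705^2 = 497025 ≡ 320 (mod 821)
5^128 ≡ 320^2 = 102400 ≡ 596 (mod 821)
5^256 ≡ 596^2 = 355216 ≡ 544 (mod 821)
5^512 ≡ 544^2 = 295936 ≡ 376 (mod 821)
820 = 512 + 256 + 32 + 16 + 4 in binary powers of 2.
So 5^820 ≡ 376 · 544 · 705 · 506 · 625 ≡ 1 (mod 821).
Since the result is 1, base 5 gives no evidence that 821 is composite.

1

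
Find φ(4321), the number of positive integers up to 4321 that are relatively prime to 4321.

Factor: 4321 = 29 · 149.
φ(4321) = (29−1) · (149−1) = 28 · 148 = 4144.

4144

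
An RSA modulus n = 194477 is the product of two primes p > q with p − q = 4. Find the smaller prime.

439

Since p = q + 4, we have 194477 = q(q + 4), so q² + 4q − 194477 = 0.
Discriminant: 4² + 4·194477 = 16 + 777908 = 777924; √777924 = 882.
q = (−4 + 882)/2 = 439, and p = q + 4 = 443.
Check: 439 · 443 = 194477.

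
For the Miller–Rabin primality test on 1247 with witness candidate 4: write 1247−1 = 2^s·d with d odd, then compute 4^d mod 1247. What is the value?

173

1247 − 1 = 1246 = 2^1 · 623, so d = 623.
4^1 ≡ 4 (mod 1247)
4^2 ≡ 4^2 = 16 ≡ 16 (mod 1247)
4^4 ≡ 16^2 = 256 ≡ 256 (mod 1247)
4^8 ≡ 256^2 = 65536 ≡ 692 (mod 1247)
4^16 ≡ 692^2 = 478864 ≡ 16 (mod 1247)
4^32 ≡ 16^2 = 256 ≡ 256 (mod 1247)
4^64 ≡ 256^2 = 65536 ≡ 692 (mod 1247)
4^128 ≡ 692^2 = 478864 ≡ 16 (mod 1247)
4^256 ≡ 16^2 = 256 ≡ 256 (mod 1247)
4^512 ≡ 256^2 = 65536 ≡ 692 (mod 1247)
623 = 512 + 64 + 32 + 8 + 4 + 2 + 1 in binary powers of 2.
So 4^623 ≡ 692 · 692 · 256 · 692 · 256 · 16 · 4 ≡ 173 (mod 1247).
Squaring chain: 173; never reaches −1, so base 4 is a Miller–Rabin witness that 1247 is composite.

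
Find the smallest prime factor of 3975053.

53

3975053 is odd.
Digit sum 32, not divisible by 3.
Ends in 3: not divisible by 5.
7: 3975053 = 7·567864 + 5
11: 3975053 = 11·361368 + 5
13: 3975053 = 13·305773 + 4
17: 3975053 = 17·233826 + 11
19: 3975053 = 19·209213 + 6
23: 3975053 = 23·172828 + 9
29: 3975053 = 29·137070 + 23
31: 3975053 = 31·128227 + 16
37: 3975053 = 37·107433 + 32
41: 3975053 = 41·96952 + 21
43: 3975053 = 43·92443 + 4
47: 3975053 = 47·84575 + 28
53: 3975053 = 53·75001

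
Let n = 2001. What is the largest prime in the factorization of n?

2001 = 3 · 667
667 = 23 · 29
29 is prime.
So 2001 = 3 · 23 · 29; the largest prime factor is 29.

29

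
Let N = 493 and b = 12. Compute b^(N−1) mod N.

378

12^1 ≡ 12 (mod 493)
12^2 ≡ 12^2 = 144 ≡ 144 (mod 493)
12^4 ≡ 144^2 = 20736 ≡ 30 (mod 493)
12^8 ≡ 30^2 = 900 ≡ 407 (mod 493)
12^16 ≡ 407^2 = 165649 ≡ 1 (mod 493)
12^32 ≡ 1^2 = 1 ≡ 1 (mod 493)
12^64 ≡ 1^2 = 1 ≡ 1 (mod 493)
12^128 ≡ 1^2 = 1 ≡ 1 (mod 493)
12^256 ≡ 1^2 = 1 ≡ 1 (mod 493)
492 = 256 + 128 + 64 + 32 + 8 + 4 in binary powers of 2.
So 12^492 ≡ 1 · 1 · 1 · 1 · 407 · 30 ≡ 378 (mod 493).
Since 378 ≠ 1, base 12 is a Fermat witness: 493 is composite.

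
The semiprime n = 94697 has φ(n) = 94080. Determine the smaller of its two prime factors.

φ(n) = (p−1)(q−1) = n − (p+q) + 1, so p + q = 94697 − 94080 + 1 = 618.
p and q are the roots of t² − 618t + 94697 = 0.
Discriminant: 618² − 4·94697 = 381924 − 378788 = 3136; √3136 = 56.
q = (618 − 56)/2 = 281, p = (618 + 56)/2 = 337.
Check: 281 · 337 = 94697.

281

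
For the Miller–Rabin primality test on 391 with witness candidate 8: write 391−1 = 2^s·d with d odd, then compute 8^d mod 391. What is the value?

257

391 − 1 = 390 = 2^1 · 195, so d = 195.
8^1 ≡ 8 (mod 391)
8^2 ≡ 8^2 = 64 ≡ 64 (mod 391)
8^4 ≡ 64^2 = 4096 ≡ 186 (mod 391)
8^8 ≡ 186^2 = 34596 ≡ 188 (mod 391)
8^16 ≡ 188^2 = 35344 ≡ 154 (mod 391)
8^32 ≡ 154^2 = 23716 ≡ 256 (mod 391)
8^64 ≡ 256^2 = 65536 ≡ 239 (mod 391)
8^128 ≡ 239^2 = 57121 ≡ 35 (mod 391)
195 = 128 + 64 + 2 + 1 in binary powers of 2.
So 8^195 ≡ 35 · 239 · 64 · 8 ≡ 257 (mod 391).
Squaring chain: 257; never reaches −1, so base 8 is a Miller–Rabin witness that 391 is composite.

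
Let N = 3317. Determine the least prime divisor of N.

3317 is odd.
Digit sum 14, not divisible by 3.
Ends in 7: not divisible by 5.
7: 3317 = 7·473 + 6
11: 3317 = 11·301 + 6
13: 3317 = 13·255 + 2
17: 3317 = 17·195 + 2
19: 3317 = 19·174 + 11
23: 3317 = 23·144 + 5
29: 3317 = 29·114 + 11
31: 3317 = 31·107

31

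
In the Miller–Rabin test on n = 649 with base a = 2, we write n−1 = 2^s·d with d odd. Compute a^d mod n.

649 − 1 = 648 = 2^3 · 81, so d = 81.
2^1 ≡ 2 (mod 649)
2^2 ≡ 2^2 = 4 ≡ 4 (mod 649)
2^4 ≡ 4^2 = 16 ≡ 16 (mod 649)
2^8 ≡ 16^2 = 256 ≡ 256 (mod 649)
2^16 ≡ 256^2 = 65536 ≡ 636 (mod 649)
2^32 ≡ 636^2 = 404496 ≡ 169 (mod 649)
2^64 ≡ 169^2 = 28561 ≡ 5 (mod 649)
81 = 64 + 16 + 1 in binary powers of 2.
So 2^81 ≡ 5 · 636 · 2 ≡ 519 (mod 649).
Squaring chain: 519 → 26 → 27; never reaches −1, so base 2 is a Miller–Rabin witness that 649 is composite.

519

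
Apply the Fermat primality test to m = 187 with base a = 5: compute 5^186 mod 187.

60

5^1 ≡ 5 (mod 187)
5^2 ≡ 5^2 = 25 ≡ 25 (mod 187)
5^4 ≡ 25^2 = 625 ≡ 64 (mod 187)
5^8 ≡ 64^2 = 4096 ≡ 169 (mod 187)
5^16 ≡ 169^2 = 28561 ≡ 137 (mod 187)
5^32 ≡ 137^2 = 18769 ≡ 69 (mod 187)
5^64 ≡ 69^2 = 4761 ≡ 86 (mod 187)
5^128 ≡ 86^2 = 7396 ≡ 103 (mod 187)
186 = 128 + 32 + 16 + 8 + 2 in binary powers of 2.
So 5^186 ≡ 103 · 69 · 137 · 169 · 25 ≡ 60 (mod 187).
Since 60 ≠ 1, base 5 is a Fermat witness: 187 is composite.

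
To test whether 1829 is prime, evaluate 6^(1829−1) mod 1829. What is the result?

6^1 ≡ 6 (mod 1829)
6^2 ≡ 6^2 = 36 ≡ 36 (mod 1829)
6^4 ≡ 36^2 = 1296 ≡ 1296 (mod 1829)
6^8 ≡ 1296^2 = 1679616 ≡ 594 (mod 1829)
6^16 ≡ 594^2 = 352836 ≡ 1668 (mod 1829)
6^32 ≡ 1668^2 = 2782224 ≡ 315 (mod 1829)
6^64 ≡ 315^2 = 99225 ≡ 459 (mod 1829)
6^128 ≡ 459^2 = 210681 ≡ 346 (mod 1829)
6^256 ≡ 346^2 = 119716 ≡ 831 (mod 1829)
6^512 ≡ 831^2 = 690561 ≡ 1028 (mod 1829)
6^1024 ≡ 1028^2 = 1056784 ≡ 1451 (mod 1829)
1828 = 1024 + 512 + 256 + 32 + 4 in binary powers of 2.
So 6^1828 ≡ 1451 · 1028 · 831 · 315 · 1296 ≡ 1823 (mod 1829).
Since 1823 ≠ 1, base 6 is a Fermat witness: 1829 is composite.

1823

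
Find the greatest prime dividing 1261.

1261 = 13 · 97
97 is prime.
So 1261 = 13 · 97; the largest prime factor is 97.

97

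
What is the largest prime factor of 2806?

2806 = 2 · 1403
1403 = 23 · 61
61 is prime.
So 2806 = 2 · 23 · 61; the largest prime factor is 61.

61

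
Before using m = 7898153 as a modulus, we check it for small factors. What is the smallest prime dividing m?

59

7898153 is odd.
Digit sum 41, not divisible by 3.
Ends in 3: not divisible by 5.
7: 7898153 = 7·1128307 + 4
11: 7898153 = 11·718013 + 10
13: 7898153 = 13·607550 + 3
17: 7898153 = 17·464597 + 4
19: 7898153 = 19·415692 + 5
23: 7898153 = 23·343397 + 22
29: 7898153 = 29·272350 + 3
31: 7898153 = 31·254779 + 4
37: 7898153 = 37·213463 + 22
41: 7898153 = 41·192637 + 36
43: 7898153 = 43·183677 + 42
47: 7898153 = 47·168045 + 38
53: 7898153 = 53·149021 + 40
59: 7898153 = 59·133867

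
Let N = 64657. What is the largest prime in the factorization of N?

64657 = 19 · 3403
3403 = 41 · 83
83 is prime.
So 64657 = 19 · 41 · 83; the largest prime factor is 83.

83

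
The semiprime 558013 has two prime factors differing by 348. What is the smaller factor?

Since p = q + 348, we have 558013 = q(q + 348), so q² + 348q − 558013 = 0.
Discriminant: 348² + 4·558013 = 121104 + 2232052 = 2353156; √2353156 = 1534.
q = (−348 + 1534)/2 = 593, and p = q + 348 = 941.
Check: 593 · 941 = 558013.

593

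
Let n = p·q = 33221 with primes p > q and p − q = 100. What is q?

139

Since p = q + 100, we have 33221 = q(q + 100), so q² + 100q − 33221 = 0.
Discriminant: 100² + 4·33221 = 10000 + 132884 = 142884; √142884 = 378.
q = (−100 + 378)/2 = 139, and p = q + 100 = 239.
Check: 139 · 239 = 33221.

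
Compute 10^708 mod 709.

1

10^1 ≡ 10 (mod 709)
10^2 ≡ 10^2 = 100 ≡ 100 (mod 709)
10^4 ≡ 100^2 = 10000 ≡ 74 (mod 709)
10^8 ≡ 74^2 = 5476 ≡ 513 (mod 709)
10^16 ≡ 513^2 = 263169 ≡ 130 (mod 709)
10^32 ≡ 130^2 = 16900 ≡ 593 (mod 709)
10^64 ≡ 593^2 = 351649 ≡ 694 (mod 709)
10^128 ≡ 694^2 = 481636 ≡ 225 (mod 709)
10^256 ≡ 225^2 = 50625 ≡ 286 (mod 709)
10^512 ≡ 286^2 = 81796 ≡ 261 (mod 709)
708 = 512 + 128 + 64 + 4 in binary powers of 2.
So 10^708 ≡ 261 · 225 · 694 · 74 ≡ 1 (mod 709).
Since the result is 1, base 10 gives no evidence that 709 is composite.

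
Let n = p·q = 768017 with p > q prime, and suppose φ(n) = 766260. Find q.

φ(n) = (p−1)(q−1) = n − (p+q) + 1, so p + q = 768017 − 766260 + 1 = 1758.
p and q are the roots of t² − 1758t + 768017 = 0.
Discriminant: 1758² − 4·768017 = 3090564 − 3072068 = 18496; √18496 = 136.
q = (1758 − 136)/2 = 811, p = (1758 + 136)/2 = 947.
Check: 811 · 947 = 768017.

811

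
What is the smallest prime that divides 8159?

41

8159 is odd.
Digit sum 23, not divisible by 3.
Ends in 9: not divisible by 5.
7: 8159 = 7·1165 + 4
11: 8159 = 11·741 + 8
13: 8159 = 13·627 + 8
17: 8159 = 17·479 + 16
19: 8159 = 19·429 + 8
23: 8159 = 23·354 + 17
29: 8159 = 29·281 + 10
31: 8159 = 31·263 + 6
37: 8159 = 37·220 + 19
41: 8159 = 41·199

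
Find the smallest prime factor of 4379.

4379 is odd.
Digit sum 23, not divisible by 3.
Ends in 9: not divisible by 5.
7: 4379 = 7·625 + 4
11: 4379 = 11·398 + 1
13: 4379 = 13·336 + 11
17: 4379 = 17·257 + 10
19: 4379 = 19·230 + 9
23: 4379 = 23·190 + 9
29: 4379 = 29·151

29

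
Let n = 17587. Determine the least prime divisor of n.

17587 is odd.
Digit sum 28, not divisible by 3.
Ends in 7: not divisible by 5.
7: 17587 = 7·2512 + 3
11: 17587 = 11·1598 + 9
13: 17587 = 13·1352 + 11
17: 17587 = 17·1034 + 9
19: 17587 = 19·925 + 12
23: 17587 = 23·764 + 15
29: 17587 = 29·606 + 13
31: 17587 = 31·567 + 10
37: 17587 = 37·475 + 12
41: 17587 = 41·428 + 39
43: 17587 = 43·409

43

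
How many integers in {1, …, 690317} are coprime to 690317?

663040

Factor: 690317 = 41 · 113 · 149.
φ(690317) = (41−1) · (113−1) · (149−1) = 40 · 112 · 148 = 663040.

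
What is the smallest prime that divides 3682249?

59

3682249 is odd.
Digit sum 34, not divisible by 3.
Ends in 9: not divisible by 5.
7: 3682249 = 7·526035 + 4
11: 3682249 = 11·334749 + 10
13: 3682249 = 13·283249 + 12
17: 3682249 = 17·216602 + 15
19: 3682249 = 19·193802 + 11
23: 3682249 = 23·160097 + 18
29: 3682249 = 29·126974 + 3
31: 3682249 = 31·118782 + 7
37: 3682249 = 37·99520 + 9
41: 3682249 = 41·89810 + 39
43: 3682249 = 43·85633 + 30
47: 3682249 = 47·78345 + 34
53: 3682249 = 53·69476 + 21
59: 3682249 = 59·62411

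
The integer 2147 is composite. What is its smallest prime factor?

19

2147 is odd.
Digit sum 14, not divisible by 3.
Ends in 7: not divisible by 5.
7: 2147 = 7·306 + 5
11: 2147 = 11·195 + 2
13: 2147 = 13·165 + 2
17: 2147 = 17·126 + 5
19: 2147 = 19·113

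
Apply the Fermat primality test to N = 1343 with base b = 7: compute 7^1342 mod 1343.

7^1 ≡ 7 (mod 1343)
7^2 ≡ 7^2 = 49 ≡ 49 (mod 1343)
7^4 ≡ 49^2 = 2401 ≡ 1058 (mod 1343)
7^8 ≡ 1058^2 = 1119364 ≡ 645 (mod 1343)
7^16 ≡ 645^2 = 416025 ≡ 1038 (mod 1343)
7^32 ≡ 1038^2 = 1077444 ≡ 358 (mod 1343)
7^64 ≡ 358^2 = 128164 ≡ 579 (mod 1343)
7^128 ≡ 579^2 = 335241 ≡ 834 (mod 1343)
7^256 ≡ 834^2 = 695556 ≡ 1225 (mod 1343)
7^512 ≡ 1225^2 = 1500625 ≡ 494 (mod 1343)
7^1024 ≡ 494^2 = 244036 ≡ 953 (mod 1343)
1342 = 1024 + 256 + 32 + 16 + 8 + 4 + 2 in binary powers of 2.
So 7^1342 ≡ 953 · 1225 · 358 · 1038 · 645 · 1058 · 49 ≡ 722 (mod 1343).
Since 722 ≠ 1, base 7 is a Fermat witness: 1343 is composite.

722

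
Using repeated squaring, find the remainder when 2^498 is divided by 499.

2^1 ≡ 2 (mod 499)
2^2 ≡ 2^2 = 4 ≡ 4 (mod 499)
2^4 ≡ 4^2 = 16 ≡ 16 (mod 499)
2^8 ≡ 16^2 = 256 ≡ 256 (mod 499)
2^16 ≡ 256^2 = 65536 ≡ 167 (mod 499)
2^32 ≡ 167^2 = 27889 ≡ 444 (mod 499)
2^64 ≡ 444^2 = 197136 ≡ 31 (mod 499)
2^128 ≡ 31^2 = 961 ≡ 462 (mod 499)
2^256 ≡ 462^2 = 213444 ≡ 371 (mod 499)
498 = 256 + 128 + 64 + 32 + 16 + 2 in binary powers of 2.
So 2^498 ≡ 371 · 462 · 31 · 444 · 167 · 4 ≡ 1 (mod 499).
Since the result is 1, base 2 gives no evidence that 499 is composite.

1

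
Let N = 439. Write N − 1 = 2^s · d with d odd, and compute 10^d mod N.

439 − 1 = 438 = 2^1 · 219, so d = 219.
10^1 ≡ 10 (mod 439)
10^2 ≡ 10^2 = 100 ≡ 100 (mod 439)
10^4 ≡ 100^2 = 10000 ≡ 342 (mod 439)
10^8 ≡ 342^2 = 116964 ≡ 190 (mod 439)
10^16 ≡ 190^2 = 36100 ≡ 102 (mod 439)
10^32 ≡ 102^2 = 10404 ≡ 307 (mod 439)
10^64 ≡ 307^2 = 94249 ≡ 303 (mod 439)
10^128 ≡ 303^2 = 91809 ≡ 58 (mod 439)
219 = 128 + 64 + 16 + 8 + 2 + 1 in binary powers of 2.
So 10^219 ≡ 58 · 303 · 102 · 190 · 100 · 10 ≡ 1 (mod 439).
Since 10^d ≡ 1 (mod 439), base 10 does not prove 439 composite.

1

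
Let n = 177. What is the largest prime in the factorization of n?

59

177 = 3 · 59
59 is prime.
So 177 = 3 · 59; the largest prime factor is 59.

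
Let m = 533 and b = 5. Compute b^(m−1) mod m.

508

5^1 ≡ 5 (mod 533)
5^2 ≡ 5^2 = 25 ≡ 25 (mod 533)
5^4 ≡ 25^2 = 625 ≡ 92 (mod 533)
5^8 ≡ 92^2 = 8464 ≡ 469 (mod 533)
5^16 ≡ 469^2 = 219961 ≡ 365 (mod 533)
5^32 ≡ 365^2 = 133225 ≡ 508 (mod 533)
5^64 ≡ 508^2 = 258064 ≡ 92 (mod 533)
5^128 ≡ 92^2 = 8464 ≡ 469 (mod 533)
5^256 ≡ 469^2 = 219961 ≡ 365 (mod 533)
5^512 ≡ 365^2 = 133225 ≡ 508 (mod 533)
532 = 512 + 16 + 4 in binary powers of 2.
So 5^532 ≡ 508 · 365 · 92 ≡ 508 (mod 533).
Since 508 ≠ 1, base 5 is a Fermat witness: 533 is composite.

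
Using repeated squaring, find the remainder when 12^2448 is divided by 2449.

907

12^1 ≡ 12 (mod 2449)
12^2 ≡ 12^2 = 144 ≡ 144 (mod 2449)
12^4 ≡ 144^2 = 20736 ≡ 1144 (mod 2449)
12^8 ≡ 1144^2 = 1308736 ≡ 970 (mod 2449)
12^16 ≡ 970^2 = 940900 ≡ 484 (mod 2449)
12^32 ≡ 484^2 = 234256 ≡ 1601 (mod 2449)
12^64 ≡ 1601^2 = 2563201 ≡ 1547 (mod 2449)
12^128 ≡ 1547^2 = 2393209 ≡ 536 (mod 2449)
12^256 ≡ 536^2 = 287296 ≡ 763 (mod 2449)
12^512 ≡ 763^2 = 582169 ≡ 1756 (mod 2449)
12^1024 ≡ 1756^2 = 3083536 ≡ 245 (mod 2449)
12^2048 ≡ 245^2 = 60025 ≡ 1249 (mod 2449)
2448 = 2048 + 256 + 128 + 16 in binary powers of 2.
So 12^2448 ≡ 1249 · 763 · 536 · 484 ≡ 907 (mod 2449).
Since 907 ≠ 1, base 12 is a Fermat witness: 2449 is composite.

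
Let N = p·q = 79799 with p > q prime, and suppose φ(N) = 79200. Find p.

401

φ(n) = (p−1)(q−1) = n − (p+q) + 1, so p + q = 79799 − 79200 + 1 = 600.
p and q are the roots of t² − 600t + 79799 = 0.
Discriminant: 600² − 4·79799 = 360000 − 319196 = 40804; √40804 = 202.
q = (600 − 202)/2 = 199, p = (600 + 202)/2 = 401.
Check: 199 · 401 = 79799.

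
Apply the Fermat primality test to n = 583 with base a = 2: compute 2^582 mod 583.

2^1 ≡ 2 (mod 583)
2^2 ≡ 2^2 = 4 ≡ 4 (mod 583)
2^4 ≡ 4^2 = 16 ≡ 16 (mod 583)
2^8 ≡ 16^2 = 256 ≡ 256 (mod 583)
2^16 ≡ 256^2 = 65536 ≡ 240 (mod 583)
2^32 ≡ 240^2 = 57600 ≡ 466 (mod 583)
2^64 ≡ 466^2 = 217156 ≡ 280 (mod 583)
2^128 ≡ 280^2 = 78400 ≡ 278 (mod 583)
2^256 ≡ 278^2 = 77284 ≡ 328 (mod 583)
2^512 ≡ 328^2 = 107584 ≡ 312 (mod 583)
582 = 512 + 64 + 4 + 2 in binary powers of 2.
So 2^582 ≡ 312 · 280 · 16 · 4 ≡ 70 (mod 583).
Since 70 ≠ 1, base 2 is a Fermat witness: 583 is composite.

70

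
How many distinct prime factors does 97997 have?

97997 = 43^2 · 53
97997 = 43^2 · 53, which has 2 distinct prime factors.

2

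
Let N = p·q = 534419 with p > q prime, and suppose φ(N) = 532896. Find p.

977

φ(n) = (p−1)(q−1) = n − (p+q) + 1, so p + q = 534419 − 532896 + 1 = 1524.
p and q are the roots of t² − 1524t + 534419 = 0.
Discriminant: 1524² − 4·534419 = 2322576 − 2137676 = 184900; √184900 = 430.
q = (1524 − 430)/2 = 547, p = (1524 + 430)/2 = 977.
Check: 547 · 977 = 534419.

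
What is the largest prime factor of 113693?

59

113693 = 41 · 2773
2773 = 47 · 59
59 is prime.
So 113693 = 41 · 47 · 59; the largest prime factor is 59.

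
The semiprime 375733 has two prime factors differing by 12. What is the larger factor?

619

Since p = q + 12, we have 375733 = q(q + 12), so q² + 12q − 375733 = 0.
Discriminant: 12² + 4·375733 = 144 + 1502932 = 1503076; √1503076 = 1226.
q = (−12 + 1226)/2 = 607, and p = q + 12 = 619.
Check: 607 · 619 = 375733.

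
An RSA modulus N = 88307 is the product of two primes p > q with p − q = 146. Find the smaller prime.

Since p = q + 146, we have 88307 = q(q + 146), so q² + 146q − 88307 = 0.
Discriminant: 146² + 4·88307 = 21316 + 353228 = 374544; √374544 = 612.
q = (−146 + 612)/2 = 233, and p = q + 146 = 379.
Check: 233 · 379 = 88307.

233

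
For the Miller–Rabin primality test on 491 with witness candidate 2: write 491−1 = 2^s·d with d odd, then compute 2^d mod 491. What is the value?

491 − 1 = 490 = 2^1 · 245, so d = 245.
2^1 ≡ 2 (mod 491)
2^2 ≡ 2^2 = 4 ≡ 4 (mod 491)
2^4 ≡ 4^2 = 16 ≡ 16 (mod 491)
2^8 ≡ 16^2 = 256 ≡ 256 (mod 491)
2^16 ≡ 256^2 = 65536 ≡ 233 (mod 491)
2^32 ≡ 233^2 = 54289 ≡ 279 (mod 491)
2^64 ≡ 279^2 = 77841 ≡ 263 (mod 491)
2^128 ≡ 263^2 = 69169 ≡ 429 (mod 491)
245 = 128 + 64 + 32 + 16 + 4 + 1 in binary powers of 2.
So 2^245 ≡ 429 · 263 · 279 · 233 · 16 · 2 ≡ 490 (mod 491).
Since 2^d ≡ 490 (mod 491), base 2 does not prove 491 composite.

490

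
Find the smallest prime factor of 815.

5

815 is odd.
Digit sum 14, not divisible by 3.
Ends in 5: divisible by 5.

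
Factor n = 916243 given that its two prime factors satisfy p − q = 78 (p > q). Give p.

997

Since p = q + 78, we have 916243 = q(q + 78), so q² + 78q − 916243 = 0.
Discriminant: 78² + 4·916243 = 6084 + 3664972 = 3671056; √3671056 = 1916.
q = (−78 + 1916)/2 = 919, and p = q + 78 = 997.
Check: 919 · 997 = 916243.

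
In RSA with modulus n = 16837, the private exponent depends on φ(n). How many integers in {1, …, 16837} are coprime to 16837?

16576

Factor: 16837 = 113 · 149.
φ(16837) = (113−1) · (149−1) = 112 · 148 = 16576.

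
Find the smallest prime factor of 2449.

31

2449 is odd.
Digit sum 19, not divisible by 3.
Ends in 9: not divisible by 5.
7: 2449 = 7·349 + 6
11: 2449 = 11·222 + 7
13: 2449 = 13·188 + 5
17: 2449 = 17·144 + 1
19: 2449 = 19·128 + 17
23: 2449 = 23·106 + 11
29: 2449 = 29·84 + 13
31: 2449 = 31·79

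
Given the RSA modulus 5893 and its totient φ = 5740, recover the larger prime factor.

83

φ(n) = (p−1)(q−1) = n − (p+q) + 1, so p + q = 5893 − 5740 + 1 = 154.
p and q are the roots of t² − 154t + 5893 = 0.
Discriminant: 154² − 4·5893 = 23716 − 23572 = 144; √144 = 12.
q = (154 − 12)/2 = 71, p = (154 + 12)/2 = 83.
Check: 71 · 83 = 5893.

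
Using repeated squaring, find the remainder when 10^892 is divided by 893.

10^1 ≡ 10 (mod 893)
10^2 ≡ 10^2 = 100 ≡ 100 (mod 893)
10^4 ≡ 100^2 = 10000 ≡ 177 (mod 893)
10^8 ≡ 177^2 = 31329 ≡ 74 (mod 893)
10^16 ≡ 74^2 = 5476 ≡ 118 (mod 893)
10^32 ≡ 118^2 = 13924 ≡ 529 (mod 893)
10^64 ≡ 529^2 = 279841 ≡ 332 (mod 893)
10^128 ≡ 332^2 = 110224 ≡ 385 (mod 893)
10^256 ≡ 385^2 = 148225 ≡ 880 (mod 893)
10^512 ≡ 880^2 = 774400 ≡ 169 (mod 893)
892 = 512 + 256 + 64 + 32 + 16 + 8 + 4 in binary powers of 2.
So 10^892 ≡ 169 · 880 · 332 · 529 · 118 · 74 · 177 ≡ 332 (mod 893).
Since 332 ≠ 1, base 10 is a Fermat witness: 893 is composite.

332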